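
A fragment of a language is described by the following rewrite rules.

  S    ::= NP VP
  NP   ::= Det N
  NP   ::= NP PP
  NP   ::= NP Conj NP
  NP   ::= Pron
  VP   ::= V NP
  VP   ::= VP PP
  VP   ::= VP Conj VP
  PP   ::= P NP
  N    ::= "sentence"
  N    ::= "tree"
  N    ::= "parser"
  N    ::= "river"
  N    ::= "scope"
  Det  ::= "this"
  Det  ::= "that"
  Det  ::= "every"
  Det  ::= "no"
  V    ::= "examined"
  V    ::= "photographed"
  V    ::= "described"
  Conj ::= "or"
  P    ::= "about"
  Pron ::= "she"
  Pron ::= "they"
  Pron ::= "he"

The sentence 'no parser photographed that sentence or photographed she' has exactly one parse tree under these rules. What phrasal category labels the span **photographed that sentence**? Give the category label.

[S [NP [Det no] [N parser]] [VP [VP [V photographed] [NP [Det that] [N sentence]]] [Conj or] [VP [V photographed] [NP [Pron she]]]]]
The span 'photographed that sentence' is the VP node built by VP → V NP.

VP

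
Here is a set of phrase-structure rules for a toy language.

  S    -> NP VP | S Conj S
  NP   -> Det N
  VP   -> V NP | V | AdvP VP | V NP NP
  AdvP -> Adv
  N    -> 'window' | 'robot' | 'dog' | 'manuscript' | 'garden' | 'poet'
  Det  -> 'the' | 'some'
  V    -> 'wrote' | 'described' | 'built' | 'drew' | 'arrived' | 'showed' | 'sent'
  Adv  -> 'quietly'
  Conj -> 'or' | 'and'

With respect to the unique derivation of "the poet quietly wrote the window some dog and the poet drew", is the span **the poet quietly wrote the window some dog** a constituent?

Yes

[S [S [NP [Det the] [N poet]] [VP [AdvP [Adv quietly]] [VP [V wrote] [NP [Det the] [N window]] [NP [Det some] [N dog]]]]] [Conj and] [S [NP [Det the] [N poet]] [VP [V drew]]]]
The words 'the poet quietly wrote the window some dog' are exhaustively dominated by a single S node (built by S → NP VP), so they form a constituent.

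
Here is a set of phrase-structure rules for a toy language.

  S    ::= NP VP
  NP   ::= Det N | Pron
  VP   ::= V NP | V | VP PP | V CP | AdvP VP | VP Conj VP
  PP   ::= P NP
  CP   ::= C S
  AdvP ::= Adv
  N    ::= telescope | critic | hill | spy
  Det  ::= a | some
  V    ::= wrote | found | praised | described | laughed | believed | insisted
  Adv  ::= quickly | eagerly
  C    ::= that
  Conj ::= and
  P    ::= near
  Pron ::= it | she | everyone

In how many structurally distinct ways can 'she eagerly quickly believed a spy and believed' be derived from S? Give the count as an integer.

3

Two of the 3 distinct bracketings:
[S [NP [Pron she]] [VP [AdvP [Adv eagerly]] [VP [AdvP [Adv quickly]] [VP [VP [V believed] [NP [Det a] [N spy]]] [Conj and] [VP [V believed]]]]]]
[S [NP [Pron she]] [VP [AdvP [Adv eagerly]] [VP [VP [AdvP [Adv quickly]] [VP [V believed] [NP [Det a] [N spy]]]] [Conj and] [VP [V believed]]]]]
The trees differ in how a recursive rule is bracketed over the same span.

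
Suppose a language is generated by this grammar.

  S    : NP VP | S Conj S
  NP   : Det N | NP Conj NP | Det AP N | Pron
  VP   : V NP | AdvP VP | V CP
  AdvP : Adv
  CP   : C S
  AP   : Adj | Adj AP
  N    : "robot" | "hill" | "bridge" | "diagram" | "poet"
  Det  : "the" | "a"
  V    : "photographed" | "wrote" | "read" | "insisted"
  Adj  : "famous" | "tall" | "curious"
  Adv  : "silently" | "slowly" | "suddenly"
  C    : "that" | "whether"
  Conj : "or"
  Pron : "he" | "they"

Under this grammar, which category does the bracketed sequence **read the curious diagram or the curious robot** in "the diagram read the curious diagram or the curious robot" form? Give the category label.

VP

S
  NP
    Det: the
    N: diagram
  VP
    V: read
    NP
      NP
        Det: the
        AP
          Adj: curious
        N: diagram
      Conj: or
      NP
        Det: the
        AP
          Adj: curious
        N: robot
The span 'read the curious diagram or the curious robot' is the VP node built by VP → V NP.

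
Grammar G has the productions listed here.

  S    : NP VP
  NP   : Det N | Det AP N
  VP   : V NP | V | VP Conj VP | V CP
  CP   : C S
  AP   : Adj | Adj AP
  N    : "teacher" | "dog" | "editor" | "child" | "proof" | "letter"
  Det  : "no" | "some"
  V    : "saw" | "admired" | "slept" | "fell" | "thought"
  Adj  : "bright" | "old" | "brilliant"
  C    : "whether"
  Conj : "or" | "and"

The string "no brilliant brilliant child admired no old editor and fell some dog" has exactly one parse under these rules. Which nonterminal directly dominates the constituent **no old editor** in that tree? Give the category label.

VP

[S [NP [Det no] [AP [Adj brilliant] [AP [Adj brilliant]]] [N child]] [VP [VP [V admired] [NP [Det no] [AP [Adj old]] [N editor]]] [Conj and] [VP [V fell] [NP [Det some] [N dog]]]]]
The span 'no old editor' is the NP node built by NP → Det AP N.
Its mother is the VP built by VP → V NP.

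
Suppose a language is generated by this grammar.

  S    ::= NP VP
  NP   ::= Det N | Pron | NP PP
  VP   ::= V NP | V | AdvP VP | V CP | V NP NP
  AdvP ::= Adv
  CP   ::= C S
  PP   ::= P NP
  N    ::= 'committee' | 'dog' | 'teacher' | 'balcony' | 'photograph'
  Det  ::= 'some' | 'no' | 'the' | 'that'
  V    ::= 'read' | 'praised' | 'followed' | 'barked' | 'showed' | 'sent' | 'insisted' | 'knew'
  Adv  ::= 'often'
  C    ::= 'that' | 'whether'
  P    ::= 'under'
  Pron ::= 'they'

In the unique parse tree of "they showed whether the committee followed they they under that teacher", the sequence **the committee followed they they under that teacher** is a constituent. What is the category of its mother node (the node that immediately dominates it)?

[S [NP [Pron they]] [VP [V showed] [CP [C whether] [S [NP [Det the] [N committee]] [VP [V followed] [NP [Pron they]] [NP [NP [Pron they]] [PP [P under] [NP [Det that] [N teacher]]]]]]]]]
The span 'the committee followed they they under that teacher' is the S node built by S → NP VP.
Its mother is the CP built by CP → C S.

CP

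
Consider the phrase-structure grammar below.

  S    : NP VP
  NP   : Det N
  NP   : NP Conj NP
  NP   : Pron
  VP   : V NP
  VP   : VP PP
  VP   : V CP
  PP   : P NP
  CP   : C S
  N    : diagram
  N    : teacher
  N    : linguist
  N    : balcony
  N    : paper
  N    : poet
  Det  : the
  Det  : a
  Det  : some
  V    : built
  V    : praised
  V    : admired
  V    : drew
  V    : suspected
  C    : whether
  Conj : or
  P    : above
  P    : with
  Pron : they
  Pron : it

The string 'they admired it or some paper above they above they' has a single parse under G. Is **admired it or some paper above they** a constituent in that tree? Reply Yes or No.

Yes

[S [NP [Pron they]] [VP [VP [VP [V admired] [NP [NP [Pron it]] [Conj or] [NP [Det some] [N paper]]]] [PP [P above] [NP [Pron they]]]] [PP [P above] [NP [Pron they]]]]]
The words 'admired it or some paper above they' are exhaustively dominated by a single VP node (built by VP → VP PP), so they form a constituent.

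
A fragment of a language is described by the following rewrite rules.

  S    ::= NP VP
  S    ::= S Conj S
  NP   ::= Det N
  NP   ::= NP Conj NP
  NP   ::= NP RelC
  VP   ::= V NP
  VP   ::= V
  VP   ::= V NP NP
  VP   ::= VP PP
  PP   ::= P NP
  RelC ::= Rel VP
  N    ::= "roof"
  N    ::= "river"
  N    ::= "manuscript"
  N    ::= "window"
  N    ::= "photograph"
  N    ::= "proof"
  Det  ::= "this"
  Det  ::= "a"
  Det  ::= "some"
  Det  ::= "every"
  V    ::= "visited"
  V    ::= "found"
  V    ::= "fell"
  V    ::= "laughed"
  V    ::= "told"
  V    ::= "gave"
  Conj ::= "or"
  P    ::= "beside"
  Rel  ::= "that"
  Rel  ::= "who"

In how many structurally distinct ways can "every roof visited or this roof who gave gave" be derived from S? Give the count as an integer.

1

[S [S [NP [Det every] [N roof]] [VP [V visited]]] [Conj or] [S [NP [NP [Det this] [N roof]] [RelC [Rel who] [VP [V gave]]]] [VP [V gave]]]]
No rule offers an alternative attachment or grouping for any span, so this is the only derivation.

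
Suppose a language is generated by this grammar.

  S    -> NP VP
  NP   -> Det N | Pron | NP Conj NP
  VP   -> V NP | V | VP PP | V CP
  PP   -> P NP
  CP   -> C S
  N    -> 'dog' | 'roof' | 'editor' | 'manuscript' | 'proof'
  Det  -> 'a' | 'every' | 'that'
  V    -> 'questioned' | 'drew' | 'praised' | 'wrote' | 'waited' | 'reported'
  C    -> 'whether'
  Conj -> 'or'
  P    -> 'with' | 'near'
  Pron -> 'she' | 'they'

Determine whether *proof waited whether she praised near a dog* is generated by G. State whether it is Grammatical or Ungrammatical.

For S → NP VP, no prefix of the string parses as an NP.

Ungrammatical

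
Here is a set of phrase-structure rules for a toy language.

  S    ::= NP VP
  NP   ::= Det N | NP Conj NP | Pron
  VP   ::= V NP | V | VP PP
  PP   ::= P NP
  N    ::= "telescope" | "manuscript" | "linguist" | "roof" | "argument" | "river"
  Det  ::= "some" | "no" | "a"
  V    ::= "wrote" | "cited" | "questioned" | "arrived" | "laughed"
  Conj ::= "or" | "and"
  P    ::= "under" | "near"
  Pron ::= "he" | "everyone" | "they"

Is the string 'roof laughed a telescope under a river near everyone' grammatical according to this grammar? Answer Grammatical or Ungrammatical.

Ungrammatical

For S → NP VP, no prefix of the string parses as an NP.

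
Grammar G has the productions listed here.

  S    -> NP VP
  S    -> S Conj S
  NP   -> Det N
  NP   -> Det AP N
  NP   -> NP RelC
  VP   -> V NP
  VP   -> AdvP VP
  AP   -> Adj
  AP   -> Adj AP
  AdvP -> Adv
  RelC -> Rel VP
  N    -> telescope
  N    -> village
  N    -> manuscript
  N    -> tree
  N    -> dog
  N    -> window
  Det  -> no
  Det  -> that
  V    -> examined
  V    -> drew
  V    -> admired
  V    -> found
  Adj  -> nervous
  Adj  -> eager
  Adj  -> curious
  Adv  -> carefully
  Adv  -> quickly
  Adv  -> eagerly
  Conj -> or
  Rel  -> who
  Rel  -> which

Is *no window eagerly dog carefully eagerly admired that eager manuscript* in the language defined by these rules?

An Adv word can never sit immediately before an N word in any string this grammar generates, so the substring 'eagerly dog' rules out a derivation.

Ungrammatical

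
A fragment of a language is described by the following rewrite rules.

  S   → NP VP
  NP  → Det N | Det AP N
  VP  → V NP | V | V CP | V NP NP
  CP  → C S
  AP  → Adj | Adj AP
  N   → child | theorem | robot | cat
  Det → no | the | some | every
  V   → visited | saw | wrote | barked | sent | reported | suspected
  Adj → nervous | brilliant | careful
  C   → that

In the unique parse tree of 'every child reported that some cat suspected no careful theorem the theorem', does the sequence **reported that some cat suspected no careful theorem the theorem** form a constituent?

Yes

[S [NP [Det every] [N child]] [VP [V reported] [CP [C that] [S [NP [Det some] [N cat]] [VP [V suspected] [NP [Det no] [AP [Adj careful]] [N theorem]] [NP [Det the] [N theorem]]]]]]]
The words 'reported that some cat suspected no careful theorem the theorem' are exhaustively dominated by a single VP node (built by VP → V CP), so they form a constituent.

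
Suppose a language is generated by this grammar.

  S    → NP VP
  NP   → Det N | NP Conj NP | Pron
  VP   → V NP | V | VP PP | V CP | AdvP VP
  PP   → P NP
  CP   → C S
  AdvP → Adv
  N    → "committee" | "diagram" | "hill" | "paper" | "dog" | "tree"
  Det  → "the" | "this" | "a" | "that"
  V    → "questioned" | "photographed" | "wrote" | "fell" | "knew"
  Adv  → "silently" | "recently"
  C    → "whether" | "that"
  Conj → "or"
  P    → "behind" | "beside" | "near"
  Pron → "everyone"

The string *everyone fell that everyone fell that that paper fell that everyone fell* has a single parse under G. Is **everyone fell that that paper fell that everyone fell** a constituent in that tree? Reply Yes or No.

Yes

[S [NP [Pron everyone]] [VP [V fell] [CP [C that] [S [NP [Pron everyone]] [VP [V fell] [CP [C that] [S [NP [Det that] [N paper]] [VP [V fell] [CP [C that] [S [NP [Pron everyone]] [VP [V fell]]]]]]]]]]]]
The words 'everyone fell that that paper fell that everyone fell' are exhaustively dominated by a single S node (built by S → NP VP), so they form a constituent.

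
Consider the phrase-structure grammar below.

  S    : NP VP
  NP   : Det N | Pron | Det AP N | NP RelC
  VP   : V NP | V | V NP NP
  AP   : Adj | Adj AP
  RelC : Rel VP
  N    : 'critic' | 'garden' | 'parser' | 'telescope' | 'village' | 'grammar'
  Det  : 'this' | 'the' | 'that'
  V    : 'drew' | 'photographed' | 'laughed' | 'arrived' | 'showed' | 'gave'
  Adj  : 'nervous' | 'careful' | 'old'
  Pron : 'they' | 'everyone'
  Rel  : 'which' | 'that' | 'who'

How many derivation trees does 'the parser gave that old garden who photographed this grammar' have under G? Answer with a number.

2

The two bracketings:
[S [NP [Det the] [N parser]] [VP [V gave] [NP [NP [Det that] [AP [Adj old]] [N garden]] [RelC [Rel who] [VP [V photographed] [NP [Det this] [N grammar]]]]]]]
[S [NP [Det the] [N parser]] [VP [V gave] [NP [NP [Det that] [AP [Adj old]] [N garden]] [RelC [Rel who] [VP [V photographed]]]] [NP [Det this] [N grammar]]]]
The difference turns on whether VP → V is used at the relevant span, versus an alternative expansion of VP.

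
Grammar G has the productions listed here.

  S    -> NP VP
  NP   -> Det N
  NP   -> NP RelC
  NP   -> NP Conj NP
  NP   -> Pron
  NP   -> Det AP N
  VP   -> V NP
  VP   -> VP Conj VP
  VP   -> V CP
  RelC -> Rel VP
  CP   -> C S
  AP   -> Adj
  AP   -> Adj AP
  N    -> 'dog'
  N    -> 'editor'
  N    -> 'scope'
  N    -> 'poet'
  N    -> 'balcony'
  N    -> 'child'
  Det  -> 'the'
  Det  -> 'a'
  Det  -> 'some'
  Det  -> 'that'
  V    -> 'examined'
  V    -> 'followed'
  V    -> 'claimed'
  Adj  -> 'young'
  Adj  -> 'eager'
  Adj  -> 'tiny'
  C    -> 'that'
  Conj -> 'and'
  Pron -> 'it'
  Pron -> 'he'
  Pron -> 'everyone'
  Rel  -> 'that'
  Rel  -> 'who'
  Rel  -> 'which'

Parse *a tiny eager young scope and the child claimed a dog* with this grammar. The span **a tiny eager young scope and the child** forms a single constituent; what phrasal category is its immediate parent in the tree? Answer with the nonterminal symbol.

S
  NP
    NP
      Det: a
      AP
        Adj: tiny
        AP
          Adj: eager
          AP
            Adj: young
      N: scope
    Conj: and
    NP
      Det: the
      N: child
  VP
    V: claimed
    NP
      Det: a
      N: dog
The span 'a tiny eager young scope and the child' is the NP node built by NP → NP Conj NP.
Its mother is the S built by S → NP VP.

S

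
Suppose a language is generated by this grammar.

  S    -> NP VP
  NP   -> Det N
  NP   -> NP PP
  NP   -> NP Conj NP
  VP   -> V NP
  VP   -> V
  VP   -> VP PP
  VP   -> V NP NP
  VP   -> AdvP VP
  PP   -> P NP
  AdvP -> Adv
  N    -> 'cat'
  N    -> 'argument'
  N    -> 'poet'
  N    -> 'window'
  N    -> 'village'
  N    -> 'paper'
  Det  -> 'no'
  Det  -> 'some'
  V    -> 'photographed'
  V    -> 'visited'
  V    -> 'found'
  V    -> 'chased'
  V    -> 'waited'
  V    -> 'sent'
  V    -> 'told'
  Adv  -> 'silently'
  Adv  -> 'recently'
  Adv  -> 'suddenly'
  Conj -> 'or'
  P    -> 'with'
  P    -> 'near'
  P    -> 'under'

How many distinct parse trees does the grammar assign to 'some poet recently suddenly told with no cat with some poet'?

Two of the 9 distinct bracketings:
[S [NP [Det some] [N poet]] [VP [VP [AdvP [Adv recently]] [VP [AdvP [Adv suddenly]] [VP [V told]]]] [PP [P with] [NP [NP [Det no] [N cat]] [PP [P with] [NP [Det some] [N poet]]]]]]]
[S [NP [Det some] [N poet]] [VP [VP [VP [AdvP [Adv recently]] [VP [AdvP [Adv suddenly]] [VP [V told]]]] [PP [P with] [NP [Det no] [N cat]]]] [PP [P with] [NP [Det some] [N poet]]]]]
The difference turns on whether NP → NP PP is used at the relevant span, versus an alternative expansion of NP.

9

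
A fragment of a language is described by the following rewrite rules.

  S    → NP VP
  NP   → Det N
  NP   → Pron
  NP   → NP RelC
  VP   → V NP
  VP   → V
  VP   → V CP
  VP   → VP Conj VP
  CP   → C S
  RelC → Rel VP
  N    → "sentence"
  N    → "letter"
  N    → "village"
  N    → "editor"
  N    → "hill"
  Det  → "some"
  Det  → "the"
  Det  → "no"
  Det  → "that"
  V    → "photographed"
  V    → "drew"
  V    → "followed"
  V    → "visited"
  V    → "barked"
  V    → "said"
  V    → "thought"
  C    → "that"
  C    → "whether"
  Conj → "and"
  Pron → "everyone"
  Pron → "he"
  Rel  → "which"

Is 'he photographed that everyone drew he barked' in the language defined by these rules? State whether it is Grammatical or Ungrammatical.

For S → NP VP, the only prefix that parses as NP is 'he', but the remainder 'photographed that everyone drew he barked' is not a VP under these rules.

Ungrammatical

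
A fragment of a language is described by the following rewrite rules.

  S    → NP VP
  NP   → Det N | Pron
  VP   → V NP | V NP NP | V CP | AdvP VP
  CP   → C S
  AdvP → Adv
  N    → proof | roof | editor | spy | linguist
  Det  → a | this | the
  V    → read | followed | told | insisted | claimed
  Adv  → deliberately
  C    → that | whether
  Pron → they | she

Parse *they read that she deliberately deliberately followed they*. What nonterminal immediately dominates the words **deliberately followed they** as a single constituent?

VP

[S [NP [Pron they]] [VP [V read] [CP [C that] [S [NP [Pron she]] [VP [AdvP [Adv deliberately]] [VP [AdvP [Adv deliberately]] [VP [V followed] [NP [Pron they]]]]]]]]]
The span 'deliberately followed they' is the VP node built by VP → AdvP VP.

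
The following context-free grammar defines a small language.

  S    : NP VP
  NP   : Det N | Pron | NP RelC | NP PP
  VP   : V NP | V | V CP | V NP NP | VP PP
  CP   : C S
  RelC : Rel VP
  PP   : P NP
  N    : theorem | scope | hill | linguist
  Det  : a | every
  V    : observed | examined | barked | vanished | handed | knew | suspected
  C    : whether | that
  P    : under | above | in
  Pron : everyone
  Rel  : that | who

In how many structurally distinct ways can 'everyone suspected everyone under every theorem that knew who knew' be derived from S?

4

Two of the 4 distinct bracketings:
[S [NP [Pron everyone]] [VP [V suspected] [NP [NP [NP [NP [Pron everyone]] [PP [P under] [NP [Det every] [N theorem]]]] [RelC [Rel that] [VP [V knew]]]] [RelC [Rel who] [VP [V knew]]]]]]
[S [NP [Pron everyone]] [VP [V suspected] [NP [NP [NP [Pron everyone]] [PP [P under] [NP [NP [Det every] [N theorem]] [RelC [Rel that] [VP [V knew]]]]]] [RelC [Rel who] [VP [V knew]]]]]]
The trees differ in how a recursive rule is bracketed over the same span.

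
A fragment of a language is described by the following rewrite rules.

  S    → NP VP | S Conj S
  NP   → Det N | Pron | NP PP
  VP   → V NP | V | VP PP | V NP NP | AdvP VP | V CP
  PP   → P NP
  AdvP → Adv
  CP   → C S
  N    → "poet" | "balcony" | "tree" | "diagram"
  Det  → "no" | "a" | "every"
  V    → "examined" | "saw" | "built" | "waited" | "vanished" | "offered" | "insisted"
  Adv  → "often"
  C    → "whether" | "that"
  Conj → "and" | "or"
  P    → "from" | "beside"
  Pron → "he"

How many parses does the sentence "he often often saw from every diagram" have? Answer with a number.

3

Two of the 3 distinct bracketings:
[S [NP [Pron he]] [VP [VP [AdvP [Adv often]] [VP [AdvP [Adv often]] [VP [V saw]]]] [PP [P from] [NP [Det every] [N diagram]]]]]
[S [NP [Pron he]] [VP [AdvP [Adv often]] [VP [VP [AdvP [Adv often]] [VP [V saw]]] [PP [P from] [NP [Det every] [N diagram]]]]]]
The trees differ in how a recursive rule is bracketed over the same span.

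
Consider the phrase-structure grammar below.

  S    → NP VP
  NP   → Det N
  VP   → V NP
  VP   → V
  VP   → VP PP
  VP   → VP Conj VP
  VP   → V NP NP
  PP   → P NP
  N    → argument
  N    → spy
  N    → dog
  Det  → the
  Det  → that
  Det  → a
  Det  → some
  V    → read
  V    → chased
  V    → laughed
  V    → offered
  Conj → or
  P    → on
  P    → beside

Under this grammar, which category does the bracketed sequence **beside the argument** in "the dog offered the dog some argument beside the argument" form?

PP

S
  NP
    Det: the
    N: dog
  VP
    VP
      V: offered
      NP
        Det: the
        N: dog
      NP
        Det: some
        N: argument
    PP
      P: beside
      NP
        Det: the
        N: argument
The span 'beside the argument' is the PP node built by PP → P NP.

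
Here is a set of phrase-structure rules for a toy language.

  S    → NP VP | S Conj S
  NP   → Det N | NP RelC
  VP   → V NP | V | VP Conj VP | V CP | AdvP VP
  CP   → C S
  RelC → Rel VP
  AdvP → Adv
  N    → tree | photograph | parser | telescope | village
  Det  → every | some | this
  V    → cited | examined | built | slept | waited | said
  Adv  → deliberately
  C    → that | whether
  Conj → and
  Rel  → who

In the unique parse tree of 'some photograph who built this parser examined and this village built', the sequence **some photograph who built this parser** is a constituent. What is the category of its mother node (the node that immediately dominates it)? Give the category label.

S

[S [S [NP [NP [Det some] [N photograph]] [RelC [Rel who] [VP [V built] [NP [Det this] [N parser]]]]] [VP [V examined]]] [Conj and] [S [NP [Det this] [N village]] [VP [V built]]]]
The span 'some photograph who built this parser' is the NP node built by NP → NP RelC.
Its mother is the S built by S → NP VP.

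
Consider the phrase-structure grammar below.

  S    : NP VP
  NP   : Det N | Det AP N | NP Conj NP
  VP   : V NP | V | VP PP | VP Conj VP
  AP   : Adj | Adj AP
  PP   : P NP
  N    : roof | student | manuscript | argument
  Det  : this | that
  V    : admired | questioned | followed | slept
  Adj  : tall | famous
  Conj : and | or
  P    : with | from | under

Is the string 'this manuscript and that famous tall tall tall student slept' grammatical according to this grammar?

S
  NP
    NP
      Det: this
      N: manuscript
    Conj: and
    NP
      Det: that
      AP
        Adj: famous
        AP
          Adj: tall
          AP
            Adj: tall
            AP
              Adj: tall
      N: student
  VP
    V: slept
The bracketing above is licensed at every node by one of the given productions, with S at the root.

Grammatical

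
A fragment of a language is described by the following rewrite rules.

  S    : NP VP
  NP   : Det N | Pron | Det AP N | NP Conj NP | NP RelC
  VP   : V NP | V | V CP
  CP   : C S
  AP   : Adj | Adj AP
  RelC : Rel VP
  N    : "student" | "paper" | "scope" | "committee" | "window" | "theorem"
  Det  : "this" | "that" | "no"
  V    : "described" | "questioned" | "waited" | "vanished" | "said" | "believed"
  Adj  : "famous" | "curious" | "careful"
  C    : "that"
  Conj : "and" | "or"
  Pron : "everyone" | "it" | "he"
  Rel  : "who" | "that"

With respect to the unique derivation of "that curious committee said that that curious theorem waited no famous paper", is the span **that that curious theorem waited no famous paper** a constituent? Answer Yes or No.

Yes

[S [NP [Det that] [AP [Adj curious]] [N committee]] [VP [V said] [CP [C that] [S [NP [Det that] [AP [Adj curious]] [N theorem]] [VP [V waited] [NP [Det no] [AP [Adj famous]] [N paper]]]]]]]
The words 'that that curious theorem waited no famous paper' are exhaustively dominated by a single CP node (built by CP → C S), so they form a constituent.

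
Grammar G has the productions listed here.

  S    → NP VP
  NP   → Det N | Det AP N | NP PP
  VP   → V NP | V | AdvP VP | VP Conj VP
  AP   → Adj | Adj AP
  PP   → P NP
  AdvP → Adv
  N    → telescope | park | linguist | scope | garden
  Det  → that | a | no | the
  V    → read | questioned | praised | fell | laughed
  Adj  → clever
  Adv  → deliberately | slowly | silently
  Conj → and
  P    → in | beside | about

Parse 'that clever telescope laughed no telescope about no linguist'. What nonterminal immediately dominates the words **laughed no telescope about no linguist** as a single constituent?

[S [NP [Det that] [AP [Adj clever]] [N telescope]] [VP [V laughed] [NP [NP [Det no] [N telescope]] [PP [P about] [NP [Det no] [N linguist]]]]]]
The span 'laughed no telescope about no linguist' is the VP node built by VP → V NP.

VP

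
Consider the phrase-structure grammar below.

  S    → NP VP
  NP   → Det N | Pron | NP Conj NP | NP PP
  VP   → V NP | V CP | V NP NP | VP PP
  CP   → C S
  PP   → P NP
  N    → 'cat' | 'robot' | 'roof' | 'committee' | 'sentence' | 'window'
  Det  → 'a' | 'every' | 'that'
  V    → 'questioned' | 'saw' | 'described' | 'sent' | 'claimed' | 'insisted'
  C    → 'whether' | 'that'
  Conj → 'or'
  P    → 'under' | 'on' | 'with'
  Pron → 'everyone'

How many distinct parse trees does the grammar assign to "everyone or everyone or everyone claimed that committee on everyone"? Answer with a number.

Two of the 4 distinct bracketings:
[S [NP [NP [Pron everyone]] [Conj or] [NP [NP [Pron everyone]] [Conj or] [NP [Pron everyone]]]] [VP [V claimed] [NP [NP [Det that] [N committee]] [PP [P on] [NP [Pron everyone]]]]]]
[S [NP [NP [Pron everyone]] [Conj or] [NP [NP [Pron everyone]] [Conj or] [NP [Pron everyone]]]] [VP [VP [V claimed] [NP [Det that] [N committee]]] [PP [P on] [NP [Pron everyone]]]]]
The difference turns on whether NP → NP PP is used at the relevant span, versus an alternative expansion of NP.

4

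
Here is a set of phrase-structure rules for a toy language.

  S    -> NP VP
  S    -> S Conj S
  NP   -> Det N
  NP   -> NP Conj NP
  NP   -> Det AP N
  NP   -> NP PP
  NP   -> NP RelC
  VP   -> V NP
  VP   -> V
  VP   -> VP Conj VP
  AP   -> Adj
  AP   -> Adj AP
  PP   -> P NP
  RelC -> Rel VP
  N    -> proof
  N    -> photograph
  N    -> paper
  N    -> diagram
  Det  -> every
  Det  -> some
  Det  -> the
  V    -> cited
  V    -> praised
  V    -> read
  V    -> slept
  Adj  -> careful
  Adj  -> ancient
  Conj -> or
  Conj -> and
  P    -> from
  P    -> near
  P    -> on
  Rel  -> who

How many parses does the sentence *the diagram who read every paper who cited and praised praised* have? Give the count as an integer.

Two of the 3 distinct bracketings:
[S [NP [NP [Det the] [N diagram]] [RelC [Rel who] [VP [V read] [NP [NP [Det every] [N paper]] [RelC [Rel who] [VP [VP [V cited]] [Conj and] [VP [V praised]]]]]]]] [VP [V praised]]]
[S [NP [NP [Det the] [N diagram]] [RelC [Rel who] [VP [VP [V read] [NP [NP [Det every] [N paper]] [RelC [Rel who] [VP [V cited]]]]] [Conj and] [VP [V praised]]]]] [VP [V praised]]]
The trees differ in how a recursive rule is bracketed over the same span.

3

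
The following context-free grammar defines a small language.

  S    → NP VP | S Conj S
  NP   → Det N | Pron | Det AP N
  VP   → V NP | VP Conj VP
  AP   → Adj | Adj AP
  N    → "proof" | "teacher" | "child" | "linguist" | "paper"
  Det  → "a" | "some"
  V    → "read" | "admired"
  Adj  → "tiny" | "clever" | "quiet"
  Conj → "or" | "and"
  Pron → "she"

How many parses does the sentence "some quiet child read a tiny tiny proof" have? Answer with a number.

[S [NP [Det some] [AP [Adj quiet]] [N child]] [VP [V read] [NP [Det a] [AP [Adj tiny] [AP [Adj tiny]]] [N proof]]]]
No rule offers an alternative attachment or grouping for any span, so this is the only derivation.

1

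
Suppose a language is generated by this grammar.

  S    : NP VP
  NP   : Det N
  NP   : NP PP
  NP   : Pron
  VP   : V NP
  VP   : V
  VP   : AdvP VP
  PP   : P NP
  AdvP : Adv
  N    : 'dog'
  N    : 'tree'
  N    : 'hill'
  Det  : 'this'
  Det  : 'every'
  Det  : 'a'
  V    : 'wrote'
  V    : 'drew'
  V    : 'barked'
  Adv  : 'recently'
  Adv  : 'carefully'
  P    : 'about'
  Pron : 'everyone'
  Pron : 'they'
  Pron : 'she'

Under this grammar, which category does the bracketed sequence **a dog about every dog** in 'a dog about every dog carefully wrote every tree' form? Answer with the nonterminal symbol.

[S [NP [NP [Det a] [N dog]] [PP [P about] [NP [Det every] [N dog]]]] [VP [AdvP [Adv carefully]] [VP [V wrote] [NP [Det every] [N tree]]]]]
The span 'a dog about every dog' is the NP node built by NP → NP PP.

NP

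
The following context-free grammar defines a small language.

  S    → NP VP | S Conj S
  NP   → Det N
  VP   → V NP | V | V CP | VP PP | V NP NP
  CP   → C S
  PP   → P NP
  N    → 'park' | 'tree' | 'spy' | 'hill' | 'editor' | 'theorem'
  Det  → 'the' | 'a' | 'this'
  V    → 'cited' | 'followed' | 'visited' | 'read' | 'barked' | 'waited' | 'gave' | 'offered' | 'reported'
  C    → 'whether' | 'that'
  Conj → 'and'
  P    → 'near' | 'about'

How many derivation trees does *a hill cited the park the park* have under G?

[S [NP [Det a] [N hill]] [VP [V cited] [NP [Det the] [N park]] [NP [Det the] [N park]]]]
No rule offers an alternative attachment or grouping for any span, so this is the only derivation.

1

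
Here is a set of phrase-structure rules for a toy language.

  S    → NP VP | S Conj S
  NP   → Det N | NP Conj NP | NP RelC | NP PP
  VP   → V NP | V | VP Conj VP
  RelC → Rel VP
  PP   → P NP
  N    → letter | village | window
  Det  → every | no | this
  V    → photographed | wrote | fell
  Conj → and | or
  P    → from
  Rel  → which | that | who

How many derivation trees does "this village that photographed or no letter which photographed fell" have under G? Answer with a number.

2

The two bracketings:
[S [NP [NP [NP [Det this] [N village]] [RelC [Rel that] [VP [V photographed]]]] [Conj or] [NP [NP [Det no] [N letter]] [RelC [Rel which] [VP [V photographed]]]]] [VP [V fell]]]
[S [NP [NP [NP [NP [Det this] [N village]] [RelC [Rel that] [VP [V photographed]]]] [Conj or] [NP [Det no] [N letter]]] [RelC [Rel which] [VP [V photographed]]]] [VP [V fell]]]
The trees differ in how a recursive rule is bracketed over the same span.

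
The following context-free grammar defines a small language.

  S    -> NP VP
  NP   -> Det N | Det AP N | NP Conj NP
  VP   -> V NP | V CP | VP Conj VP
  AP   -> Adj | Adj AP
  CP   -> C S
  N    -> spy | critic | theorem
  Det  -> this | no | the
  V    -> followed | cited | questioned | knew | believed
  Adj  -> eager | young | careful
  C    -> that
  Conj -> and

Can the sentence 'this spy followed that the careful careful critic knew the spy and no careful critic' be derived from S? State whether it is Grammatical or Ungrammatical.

[S [NP [Det this] [N spy]] [VP [V followed] [CP [C that] [S [NP [Det the] [AP [Adj careful] [AP [Adj careful]]] [N critic]] [VP [V knew] [NP [NP [Det the] [N spy]] [Conj and] [NP [Det no] [AP [Adj careful]] [N critic]]]]]]]]
The bracketing above is licensed at every node by one of the given productions, with S at the root.

Grammatical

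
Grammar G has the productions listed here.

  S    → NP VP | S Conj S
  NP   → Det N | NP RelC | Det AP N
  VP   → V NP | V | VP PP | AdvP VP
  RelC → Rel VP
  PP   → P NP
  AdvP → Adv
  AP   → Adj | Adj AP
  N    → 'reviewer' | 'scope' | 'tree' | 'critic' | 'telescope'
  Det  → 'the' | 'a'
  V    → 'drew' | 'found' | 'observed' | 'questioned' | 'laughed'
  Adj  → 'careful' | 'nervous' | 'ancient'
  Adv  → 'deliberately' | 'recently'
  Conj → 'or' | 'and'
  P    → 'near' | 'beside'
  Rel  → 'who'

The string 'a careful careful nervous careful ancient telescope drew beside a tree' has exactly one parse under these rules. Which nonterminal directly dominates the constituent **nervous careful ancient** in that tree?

AP

[S [NP [Det a] [AP [Adj careful] [AP [Adj careful] [AP [Adj nervous] [AP [Adj careful] [AP [Adj ancient]]]]]] [N telescope]] [VP [VP [V drew]] [PP [P beside] [NP [Det a] [N tree]]]]]
The span 'nervous careful ancient' is the AP node built by AP → Adj AP.
Its mother is the AP built by AP → Adj AP.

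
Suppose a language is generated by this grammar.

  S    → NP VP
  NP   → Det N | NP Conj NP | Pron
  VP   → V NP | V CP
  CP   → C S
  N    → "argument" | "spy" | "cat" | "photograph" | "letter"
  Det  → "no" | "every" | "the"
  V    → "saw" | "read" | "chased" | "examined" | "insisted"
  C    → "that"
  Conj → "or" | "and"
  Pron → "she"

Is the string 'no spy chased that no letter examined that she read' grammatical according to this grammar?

For S → NP VP, the only prefix that parses as NP is 'no spy', but the remainder 'chased that no letter examined that she read' is not a VP under these rules.

Ungrammatical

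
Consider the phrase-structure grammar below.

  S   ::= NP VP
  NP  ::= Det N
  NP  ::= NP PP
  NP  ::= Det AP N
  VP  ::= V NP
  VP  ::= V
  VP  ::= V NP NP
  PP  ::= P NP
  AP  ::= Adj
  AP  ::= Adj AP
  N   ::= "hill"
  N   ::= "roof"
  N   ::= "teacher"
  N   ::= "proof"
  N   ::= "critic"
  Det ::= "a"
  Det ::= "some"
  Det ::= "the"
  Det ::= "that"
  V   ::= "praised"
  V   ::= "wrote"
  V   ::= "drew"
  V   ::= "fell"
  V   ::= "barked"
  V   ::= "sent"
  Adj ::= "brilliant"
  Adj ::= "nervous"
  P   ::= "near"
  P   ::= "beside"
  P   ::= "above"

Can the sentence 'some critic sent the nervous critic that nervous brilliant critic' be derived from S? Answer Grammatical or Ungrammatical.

S
  NP
    Det: some
    N: critic
  VP
    V: sent
    NP
      Det: the
      AP
        Adj: nervous
      N: critic
    NP
      Det: that
      AP
        Adj: nervous
        AP
          Adj: brilliant
      N: critic
The bracketing above is licensed at every node by one of the given productions, with S at the root.

Grammatical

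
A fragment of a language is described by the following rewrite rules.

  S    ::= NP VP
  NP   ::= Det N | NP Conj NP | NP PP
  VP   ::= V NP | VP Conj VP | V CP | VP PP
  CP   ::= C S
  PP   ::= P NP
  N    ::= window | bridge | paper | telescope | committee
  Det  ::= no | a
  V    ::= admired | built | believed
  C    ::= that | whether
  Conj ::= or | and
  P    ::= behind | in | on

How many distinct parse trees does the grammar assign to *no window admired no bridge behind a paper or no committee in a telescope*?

10

Two of the 10 distinct bracketings:
[S [NP [Det no] [N window]] [VP [V admired] [NP [NP [NP [Det no] [N bridge]] [PP [P behind] [NP [Det a] [N paper]]]] [Conj or] [NP [NP [Det no] [N committee]] [PP [P in] [NP [Det a] [N telescope]]]]]]]
[S [NP [Det no] [N window]] [VP [V admired] [NP [NP [Det no] [N bridge]] [PP [P behind] [NP [NP [Det a] [N paper]] [Conj or] [NP [NP [Det no] [N committee]] [PP [P in] [NP [Det a] [N telescope]]]]]]]]]
The trees differ in how a recursive rule is bracketed over the same span.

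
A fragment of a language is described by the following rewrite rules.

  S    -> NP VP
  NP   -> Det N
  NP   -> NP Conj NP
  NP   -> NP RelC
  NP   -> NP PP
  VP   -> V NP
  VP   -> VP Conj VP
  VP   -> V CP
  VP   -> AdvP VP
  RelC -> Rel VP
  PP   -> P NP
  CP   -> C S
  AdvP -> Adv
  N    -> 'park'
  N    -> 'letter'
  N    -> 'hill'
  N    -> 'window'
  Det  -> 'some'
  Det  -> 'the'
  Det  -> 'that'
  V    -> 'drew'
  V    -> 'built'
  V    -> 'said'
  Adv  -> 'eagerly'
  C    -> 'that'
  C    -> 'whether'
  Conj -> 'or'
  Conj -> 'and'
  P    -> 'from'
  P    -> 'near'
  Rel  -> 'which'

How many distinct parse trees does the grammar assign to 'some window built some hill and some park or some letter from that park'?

5

Two of the 5 distinct bracketings:
[S [NP [Det some] [N window]] [VP [V built] [NP [NP [Det some] [N hill]] [Conj and] [NP [NP [Det some] [N park]] [Conj or] [NP [NP [Det some] [N letter]] [PP [P from] [NP [Det that] [N park]]]]]]]]
[S [NP [Det some] [N window]] [VP [V built] [NP [NP [Det some] [N hill]] [Conj and] [NP [NP [NP [Det some] [N park]] [Conj or] [NP [Det some] [N letter]]] [PP [P from] [NP [Det that] [N park]]]]]]]
The trees differ in how a recursive rule is bracketed over the same span.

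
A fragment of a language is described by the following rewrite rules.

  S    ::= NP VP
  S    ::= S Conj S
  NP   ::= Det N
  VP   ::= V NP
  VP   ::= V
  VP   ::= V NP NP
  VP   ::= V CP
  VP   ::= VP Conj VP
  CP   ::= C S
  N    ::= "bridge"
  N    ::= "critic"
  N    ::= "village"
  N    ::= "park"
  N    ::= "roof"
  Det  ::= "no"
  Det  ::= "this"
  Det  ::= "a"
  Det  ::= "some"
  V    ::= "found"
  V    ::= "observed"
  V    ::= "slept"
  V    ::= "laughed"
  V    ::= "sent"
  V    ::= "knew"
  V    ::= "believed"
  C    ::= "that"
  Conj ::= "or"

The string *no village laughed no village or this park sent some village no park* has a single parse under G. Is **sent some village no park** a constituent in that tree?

Yes

[S [S [NP [Det no] [N village]] [VP [V laughed] [NP [Det no] [N village]]]] [Conj or] [S [NP [Det this] [N park]] [VP [V sent] [NP [Det some] [N village]] [NP [Det no] [N park]]]]]
The words 'sent some village no park' are exhaustively dominated by a single VP node (built by VP → V NP NP), so they form a constituent.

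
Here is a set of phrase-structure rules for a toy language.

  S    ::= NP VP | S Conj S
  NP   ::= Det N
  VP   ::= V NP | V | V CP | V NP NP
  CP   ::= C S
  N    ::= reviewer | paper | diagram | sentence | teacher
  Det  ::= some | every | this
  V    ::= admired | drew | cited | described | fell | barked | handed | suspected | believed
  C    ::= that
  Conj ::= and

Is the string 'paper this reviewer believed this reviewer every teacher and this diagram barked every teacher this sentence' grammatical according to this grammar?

Ungrammatical

For S → NP VP, no prefix of the string parses as an NP. The alternative S rule S → S Conj S likewise has no satisfying split.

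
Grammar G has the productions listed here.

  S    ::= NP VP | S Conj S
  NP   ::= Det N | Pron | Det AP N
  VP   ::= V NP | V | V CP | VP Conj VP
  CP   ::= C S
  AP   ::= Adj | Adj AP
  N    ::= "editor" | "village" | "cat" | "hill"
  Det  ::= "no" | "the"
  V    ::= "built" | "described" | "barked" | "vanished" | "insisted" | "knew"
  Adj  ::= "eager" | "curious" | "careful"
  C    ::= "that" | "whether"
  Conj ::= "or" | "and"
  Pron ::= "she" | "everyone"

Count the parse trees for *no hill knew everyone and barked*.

1

[S [NP [Det no] [N hill]] [VP [VP [V knew] [NP [Pron everyone]]] [Conj and] [VP [V barked]]]]
No rule offers an alternative attachment or grouping for any span, so this is the only derivation.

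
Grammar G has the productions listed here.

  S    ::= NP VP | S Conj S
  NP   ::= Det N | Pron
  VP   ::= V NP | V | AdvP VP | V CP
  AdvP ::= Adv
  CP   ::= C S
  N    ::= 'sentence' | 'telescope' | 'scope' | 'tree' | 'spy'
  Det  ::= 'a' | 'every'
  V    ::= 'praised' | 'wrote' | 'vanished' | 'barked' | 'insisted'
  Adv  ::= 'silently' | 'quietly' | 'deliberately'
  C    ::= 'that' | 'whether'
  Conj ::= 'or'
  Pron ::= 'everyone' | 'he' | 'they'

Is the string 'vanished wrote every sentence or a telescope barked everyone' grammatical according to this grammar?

Ungrammatical

A V word can never sit immediately before a V word in any string this grammar generates, so the substring 'vanished wrote' rules out a derivation.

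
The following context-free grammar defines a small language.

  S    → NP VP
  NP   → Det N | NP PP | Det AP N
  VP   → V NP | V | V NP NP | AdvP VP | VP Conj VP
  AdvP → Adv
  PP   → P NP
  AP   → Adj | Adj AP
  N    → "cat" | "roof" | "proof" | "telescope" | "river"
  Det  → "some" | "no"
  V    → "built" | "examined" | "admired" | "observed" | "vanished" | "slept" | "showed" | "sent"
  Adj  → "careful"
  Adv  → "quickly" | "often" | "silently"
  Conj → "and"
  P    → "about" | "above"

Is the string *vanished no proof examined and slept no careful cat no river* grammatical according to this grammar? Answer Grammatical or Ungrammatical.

For S → NP VP, no prefix of the string parses as an NP.

Ungrammatical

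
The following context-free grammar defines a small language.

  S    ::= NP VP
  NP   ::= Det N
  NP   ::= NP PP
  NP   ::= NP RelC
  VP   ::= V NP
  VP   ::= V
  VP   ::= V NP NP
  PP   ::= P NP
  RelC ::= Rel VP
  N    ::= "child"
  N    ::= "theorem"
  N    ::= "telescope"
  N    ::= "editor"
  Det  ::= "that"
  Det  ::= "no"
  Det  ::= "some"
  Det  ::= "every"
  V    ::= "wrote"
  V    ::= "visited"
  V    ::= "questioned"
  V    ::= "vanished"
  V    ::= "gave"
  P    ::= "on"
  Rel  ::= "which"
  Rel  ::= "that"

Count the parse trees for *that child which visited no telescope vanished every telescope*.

[S [NP [NP [Det that] [N child]] [RelC [Rel which] [VP [V visited] [NP [Det no] [N telescope]]]]] [VP [V vanished] [NP [Det every] [N telescope]]]]
No rule offers an alternative attachment or grouping for any span, so this is the only derivation.

1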